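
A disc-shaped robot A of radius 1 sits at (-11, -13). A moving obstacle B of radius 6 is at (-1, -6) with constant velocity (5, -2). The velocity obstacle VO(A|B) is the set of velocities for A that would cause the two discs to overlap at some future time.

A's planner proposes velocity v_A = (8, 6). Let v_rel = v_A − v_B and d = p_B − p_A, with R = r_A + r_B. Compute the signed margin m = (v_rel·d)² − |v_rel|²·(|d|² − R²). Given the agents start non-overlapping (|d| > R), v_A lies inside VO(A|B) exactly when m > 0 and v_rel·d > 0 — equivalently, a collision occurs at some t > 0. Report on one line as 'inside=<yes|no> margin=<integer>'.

d = (10, 7),  |d|² = 149;  R = 1+6 = 7,  c = 149−7² = 100
v_rel = (3, 8),  |v_rel|² = 73;  v_rel·d = (3)·(10) + (8)·(7) = 86
73·t² − 172·t + 100 = 0  ⇒  m = 86² − 73·100 = 96
m = 96 > 0,  v_rel·d = 86 > 0  ⇒  inside

inside=yes margin=96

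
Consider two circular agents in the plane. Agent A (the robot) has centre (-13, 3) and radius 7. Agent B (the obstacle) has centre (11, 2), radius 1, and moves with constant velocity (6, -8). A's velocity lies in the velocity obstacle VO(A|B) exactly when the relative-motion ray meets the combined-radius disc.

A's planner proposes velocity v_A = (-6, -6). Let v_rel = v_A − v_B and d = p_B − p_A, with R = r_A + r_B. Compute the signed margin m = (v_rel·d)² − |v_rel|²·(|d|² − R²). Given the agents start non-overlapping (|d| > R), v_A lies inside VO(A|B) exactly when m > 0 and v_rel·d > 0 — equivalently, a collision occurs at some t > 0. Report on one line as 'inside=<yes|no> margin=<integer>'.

d = (24, -1),  |d|² = 577;  R = 7+1 = 8,  c = 577−8² = 513
v_rel = (-12, 2),  |v_rel|² = 148;  v_rel·d = (-12)·(24) + (2)·(-1) = -290
148·t² + 580·t + 513 = 0  ⇒  m = (-290)² − 148·513 = 8176
m = 8176 > 0,  v_rel·d = -290 < 0  ⇒  outside

inside=no margin=8176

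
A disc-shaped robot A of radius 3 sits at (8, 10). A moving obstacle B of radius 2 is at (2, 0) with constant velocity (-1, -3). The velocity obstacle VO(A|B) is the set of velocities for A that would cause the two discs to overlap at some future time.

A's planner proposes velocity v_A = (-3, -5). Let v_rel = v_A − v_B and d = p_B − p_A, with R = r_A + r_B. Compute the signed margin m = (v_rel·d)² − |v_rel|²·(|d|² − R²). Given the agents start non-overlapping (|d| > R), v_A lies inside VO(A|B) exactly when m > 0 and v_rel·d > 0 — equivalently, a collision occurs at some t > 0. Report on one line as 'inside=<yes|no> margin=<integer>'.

d = (-6, -10),  |d|² = 136;  R = 3+2 = 5,  c = 136−5² = 111
v_rel = (-2, -2),  |v_rel|² = 8;  v_rel·d = (-2)·(-6) + (-2)·(-10) = 32
8·t² − 64·t + 111 = 0  ⇒  m = 32² − 8·111 = 136
m = 136 > 0,  v_rel·d = 32 > 0  ⇒  inside

inside=yes margin=136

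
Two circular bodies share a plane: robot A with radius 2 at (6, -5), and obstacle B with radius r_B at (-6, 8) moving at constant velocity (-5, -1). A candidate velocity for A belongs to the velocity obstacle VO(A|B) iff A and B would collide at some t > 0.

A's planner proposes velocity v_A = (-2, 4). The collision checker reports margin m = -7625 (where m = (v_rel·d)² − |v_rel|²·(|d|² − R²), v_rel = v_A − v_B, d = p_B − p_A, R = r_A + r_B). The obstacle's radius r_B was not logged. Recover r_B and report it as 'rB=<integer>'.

m = -7625
d = (-12, 13);  v_rel = (3, 5),  |v_rel|² = 34
v_rel×d = (3)·(13) − (5)·(-12) = 99
since m = R²·34 − 99²:  R² = (9801 + -7625) / 34 = 64
R = √64 = 8  ⇒  r_B = 8 − 2 = 6

rB=6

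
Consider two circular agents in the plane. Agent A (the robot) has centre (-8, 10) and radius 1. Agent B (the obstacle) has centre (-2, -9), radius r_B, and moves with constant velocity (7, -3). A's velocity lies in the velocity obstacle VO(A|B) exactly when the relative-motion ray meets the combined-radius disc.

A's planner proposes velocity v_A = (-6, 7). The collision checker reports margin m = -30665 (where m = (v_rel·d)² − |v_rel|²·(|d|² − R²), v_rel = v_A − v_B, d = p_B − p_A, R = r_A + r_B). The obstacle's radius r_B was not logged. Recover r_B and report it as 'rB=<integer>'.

m = -30665
d = (6, -19);  v_rel = (-13, 10),  |v_rel|² = 269
v_rel×d = (-13)·(-19) − (10)·(6) = 187
since m = R²·269 − 187²:  R² = (34969 + -30665) / 269 = 16
R = √16 = 4  ⇒  r_B = 4 − 1 = 3

rB=3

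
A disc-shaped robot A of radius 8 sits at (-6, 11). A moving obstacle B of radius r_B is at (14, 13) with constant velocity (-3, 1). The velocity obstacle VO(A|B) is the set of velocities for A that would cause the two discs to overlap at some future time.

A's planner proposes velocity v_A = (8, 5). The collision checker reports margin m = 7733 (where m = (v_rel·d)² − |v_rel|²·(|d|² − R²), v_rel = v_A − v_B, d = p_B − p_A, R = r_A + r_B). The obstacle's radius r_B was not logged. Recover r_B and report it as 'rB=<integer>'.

m = 7733
d = (20, 2);  v_rel = (11, 4),  |v_rel|² = 137
v_rel×d = (11)·(2) − (4)·(20) = -58
since m = R²·137 − (-58)²:  R² = (3364 + 7733) / 137 = 81
R = √81 = 9  ⇒  r_B = 9 − 8 = 1

rB=1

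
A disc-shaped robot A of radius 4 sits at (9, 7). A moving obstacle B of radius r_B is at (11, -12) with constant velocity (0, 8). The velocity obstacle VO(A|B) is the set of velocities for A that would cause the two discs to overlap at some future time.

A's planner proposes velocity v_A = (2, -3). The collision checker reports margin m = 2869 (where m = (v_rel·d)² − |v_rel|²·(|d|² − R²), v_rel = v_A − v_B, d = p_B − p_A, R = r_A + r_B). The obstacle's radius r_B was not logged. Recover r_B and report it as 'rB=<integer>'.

m = 2869
d = (2, -19);  v_rel = (2, -11),  |v_rel|² = 125
v_rel×d = (2)·(-19) − (-11)·(2) = -16
since m = R²·125 − (-16)²:  R² = (256 + 2869) / 125 = 25
R = √25 = 5  ⇒  r_B = 5 − 4 = 1

rB=1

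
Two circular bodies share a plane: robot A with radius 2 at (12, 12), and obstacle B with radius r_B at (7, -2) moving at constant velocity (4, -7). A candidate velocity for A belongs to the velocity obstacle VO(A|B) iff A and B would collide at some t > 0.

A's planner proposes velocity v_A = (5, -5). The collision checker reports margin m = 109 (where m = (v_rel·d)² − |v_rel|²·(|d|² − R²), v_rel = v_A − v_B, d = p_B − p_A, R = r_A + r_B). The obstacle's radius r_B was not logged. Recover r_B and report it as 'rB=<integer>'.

m = 109
d = (-5, -14);  v_rel = (1, 2),  |v_rel|² = 5
v_rel×d = (1)·(-14) − (2)·(-5) = -4
since m = R²·5 − (-4)²:  R² = (16 + 109) / 5 = 25
R = √25 = 5  ⇒  r_B = 5 − 2 = 3

rB=3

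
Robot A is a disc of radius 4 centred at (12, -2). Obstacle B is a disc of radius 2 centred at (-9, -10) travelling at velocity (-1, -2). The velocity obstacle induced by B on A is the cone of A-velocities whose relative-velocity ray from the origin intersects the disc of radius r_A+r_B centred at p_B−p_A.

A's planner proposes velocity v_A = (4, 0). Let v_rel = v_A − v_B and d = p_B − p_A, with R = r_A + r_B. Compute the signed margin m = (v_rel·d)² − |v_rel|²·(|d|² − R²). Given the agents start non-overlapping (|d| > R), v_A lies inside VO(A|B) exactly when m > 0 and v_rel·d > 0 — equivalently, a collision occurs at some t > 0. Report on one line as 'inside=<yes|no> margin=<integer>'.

d = (-21, -8),  |d|² = 505;  R = 4+2 = 6,  c = 505−6² = 469
v_rel = (5, 2),  |v_rel|² = 29;  v_rel·d = (5)·(-21) + (2)·(-8) = -121
29·t² + 242·t + 469 = 0  ⇒  m = (-121)² − 29·469 = 1040
m = 1040 > 0,  v_rel·d = -121 < 0  ⇒  outside

inside=no margin=1040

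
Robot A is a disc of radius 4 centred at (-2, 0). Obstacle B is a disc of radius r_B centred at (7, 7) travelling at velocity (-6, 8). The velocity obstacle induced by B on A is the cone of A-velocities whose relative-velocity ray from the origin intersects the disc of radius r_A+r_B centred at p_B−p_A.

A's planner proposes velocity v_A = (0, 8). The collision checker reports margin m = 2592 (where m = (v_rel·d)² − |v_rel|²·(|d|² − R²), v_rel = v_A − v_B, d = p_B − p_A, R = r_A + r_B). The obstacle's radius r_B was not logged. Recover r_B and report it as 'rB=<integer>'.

m = 2592
d = (9, 7);  v_rel = (6, 0),  |v_rel|² = 36
v_rel×d = (6)·(7) − (0)·(9) = 42
since m = R²·36 − 42²:  R² = (1764 + 2592) / 36 = 121
R = √121 = 11  ⇒  r_B = 11 − 4 = 7

rB=7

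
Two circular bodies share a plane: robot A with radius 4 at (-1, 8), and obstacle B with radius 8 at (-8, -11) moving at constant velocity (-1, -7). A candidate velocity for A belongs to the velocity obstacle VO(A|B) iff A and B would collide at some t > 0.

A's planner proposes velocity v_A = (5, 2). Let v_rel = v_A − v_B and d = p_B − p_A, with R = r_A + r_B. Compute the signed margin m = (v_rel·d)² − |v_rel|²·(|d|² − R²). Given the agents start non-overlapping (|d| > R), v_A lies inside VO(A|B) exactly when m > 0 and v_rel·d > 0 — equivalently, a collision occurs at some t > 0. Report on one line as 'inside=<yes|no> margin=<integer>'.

d = (-7, -19),  |d|² = 410;  R = 4+8 = 12,  c = 410−12² = 266
v_rel = (6, 9),  |v_rel|² = 117;  v_rel·d = (6)·(-7) + (9)·(-19) = -213
117·t² + 426·t + 266 = 0  ⇒  m = (-213)² − 117·266 = 14247
m = 14247 > 0,  v_rel·d = -213 < 0  ⇒  outside

inside=no margin=14247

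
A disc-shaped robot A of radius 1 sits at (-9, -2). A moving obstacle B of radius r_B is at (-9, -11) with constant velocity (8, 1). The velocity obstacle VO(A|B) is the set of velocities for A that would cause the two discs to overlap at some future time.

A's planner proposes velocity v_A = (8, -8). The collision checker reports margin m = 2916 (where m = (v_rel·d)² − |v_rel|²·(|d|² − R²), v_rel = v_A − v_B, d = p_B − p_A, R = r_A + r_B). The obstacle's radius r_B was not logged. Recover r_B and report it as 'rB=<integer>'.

m = 2916
d = (0, -9);  v_rel = (0, -9),  |v_rel|² = 81
v_rel×d = (0)·(-9) − (-9)·(0) = 0
since m = R²·81 − 0²:  R² = (0 + 2916) / 81 = 36
R = √36 = 6  ⇒  r_B = 6 − 1 = 5

rB=5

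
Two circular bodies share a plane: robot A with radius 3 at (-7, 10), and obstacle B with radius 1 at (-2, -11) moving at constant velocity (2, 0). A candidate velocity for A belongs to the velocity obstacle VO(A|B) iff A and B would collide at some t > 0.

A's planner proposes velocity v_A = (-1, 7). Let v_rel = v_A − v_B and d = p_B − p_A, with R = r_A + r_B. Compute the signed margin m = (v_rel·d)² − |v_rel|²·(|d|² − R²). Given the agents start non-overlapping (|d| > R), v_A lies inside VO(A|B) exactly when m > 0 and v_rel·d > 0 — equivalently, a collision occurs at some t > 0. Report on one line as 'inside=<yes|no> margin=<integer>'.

d = (5, -21),  |d|² = 466;  R = 3+1 = 4,  c = 466−4² = 450
v_rel = (-3, 7),  |v_rel|² = 58;  v_rel·d = (-3)·(5) + (7)·(-21) = -162
58·t² + 324·t + 450 = 0  ⇒  m = (-162)² − 58·450 = 144
m = 144 > 0,  v_rel·d = -162 < 0  ⇒  outside

inside=no margin=144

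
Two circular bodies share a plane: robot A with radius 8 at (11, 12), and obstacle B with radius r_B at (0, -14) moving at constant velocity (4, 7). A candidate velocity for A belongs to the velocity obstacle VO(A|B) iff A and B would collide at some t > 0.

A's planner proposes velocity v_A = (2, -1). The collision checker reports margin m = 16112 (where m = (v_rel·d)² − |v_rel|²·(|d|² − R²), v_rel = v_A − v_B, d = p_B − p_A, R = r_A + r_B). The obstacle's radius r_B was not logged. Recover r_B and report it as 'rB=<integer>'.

m = 16112
d = (-11, -26);  v_rel = (-2, -8),  |v_rel|² = 68
v_rel×d = (-2)·(-26) − (-8)·(-11) = -36
since m = R²·68 − (-36)²:  R² = (1296 + 16112) / 68 = 256
R = √256 = 16  ⇒  r_B = 16 − 8 = 8

rB=8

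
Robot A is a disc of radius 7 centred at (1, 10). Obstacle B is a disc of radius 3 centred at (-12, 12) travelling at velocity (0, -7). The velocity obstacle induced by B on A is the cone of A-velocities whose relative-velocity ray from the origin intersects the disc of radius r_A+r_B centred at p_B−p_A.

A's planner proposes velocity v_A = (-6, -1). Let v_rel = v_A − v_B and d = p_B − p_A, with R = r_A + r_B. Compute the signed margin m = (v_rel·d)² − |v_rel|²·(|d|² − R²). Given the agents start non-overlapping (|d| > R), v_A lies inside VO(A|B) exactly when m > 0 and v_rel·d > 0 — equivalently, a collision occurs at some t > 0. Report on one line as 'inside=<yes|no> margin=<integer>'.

d = (-13, 2),  |d|² = 173;  R = 7+3 = 10,  c = 173−10² = 73
v_rel = (-6, 6),  |v_rel|² = 72;  v_rel·d = (-6)·(-13) + (6)·(2) = 90
72·t² − 180·t + 73 = 0  ⇒  m = 90² − 72·73 = 2844
m = 2844 > 0,  v_rel·d = 90 > 0  ⇒  inside

inside=yes margin=2844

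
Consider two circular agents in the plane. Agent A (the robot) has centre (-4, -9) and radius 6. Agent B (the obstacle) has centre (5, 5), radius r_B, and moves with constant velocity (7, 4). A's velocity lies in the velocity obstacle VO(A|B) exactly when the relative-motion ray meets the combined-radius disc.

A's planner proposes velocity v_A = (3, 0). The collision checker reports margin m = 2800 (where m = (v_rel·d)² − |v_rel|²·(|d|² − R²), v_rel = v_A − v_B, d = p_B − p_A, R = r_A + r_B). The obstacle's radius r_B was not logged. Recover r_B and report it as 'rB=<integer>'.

m = 2800
d = (9, 14);  v_rel = (-4, -4),  |v_rel|² = 32
v_rel×d = (-4)·(14) − (-4)·(9) = -20
since m = R²·32 − (-20)²:  R² = (400 + 2800) / 32 = 100
R = √100 = 10  ⇒  r_B = 10 − 6 = 4

rB=4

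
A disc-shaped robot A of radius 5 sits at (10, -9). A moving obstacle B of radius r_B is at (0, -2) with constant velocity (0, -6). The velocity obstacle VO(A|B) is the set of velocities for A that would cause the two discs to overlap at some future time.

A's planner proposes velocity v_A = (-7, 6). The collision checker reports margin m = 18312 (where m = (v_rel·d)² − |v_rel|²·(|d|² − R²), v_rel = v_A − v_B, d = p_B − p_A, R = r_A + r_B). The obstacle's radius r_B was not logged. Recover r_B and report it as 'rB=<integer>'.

m = 18312
d = (-10, 7);  v_rel = (-7, 12),  |v_rel|² = 193
v_rel×d = (-7)·(7) − (12)·(-10) = 71
since m = R²·193 − 71²:  R² = (5041 + 18312) / 193 = 121
R = √121 = 11  ⇒  r_B = 11 − 5 = 6

rB=6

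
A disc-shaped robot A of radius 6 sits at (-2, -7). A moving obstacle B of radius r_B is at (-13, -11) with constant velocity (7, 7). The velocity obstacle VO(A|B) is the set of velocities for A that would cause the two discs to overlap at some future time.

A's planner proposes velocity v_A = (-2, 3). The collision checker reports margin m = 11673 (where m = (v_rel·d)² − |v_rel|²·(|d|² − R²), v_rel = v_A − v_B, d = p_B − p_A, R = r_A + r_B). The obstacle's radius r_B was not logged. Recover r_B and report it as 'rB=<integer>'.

m = 11673
d = (-11, -4);  v_rel = (-9, -4),  |v_rel|² = 97
v_rel×d = (-9)·(-4) − (-4)·(-11) = -8
since m = R²·97 − (-8)²:  R² = (64 + 11673) / 97 = 121
R = √121 = 11  ⇒  r_B = 11 − 6 = 5

rB=5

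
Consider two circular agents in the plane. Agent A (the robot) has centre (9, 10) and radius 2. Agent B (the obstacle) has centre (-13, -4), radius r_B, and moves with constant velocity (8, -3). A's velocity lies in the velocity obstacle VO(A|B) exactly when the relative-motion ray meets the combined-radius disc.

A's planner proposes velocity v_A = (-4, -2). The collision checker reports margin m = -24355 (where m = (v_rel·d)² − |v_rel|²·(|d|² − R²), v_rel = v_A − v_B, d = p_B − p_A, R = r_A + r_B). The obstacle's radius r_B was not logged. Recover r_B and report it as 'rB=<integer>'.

m = -24355
d = (-22, -14);  v_rel = (-12, 1),  |v_rel|² = 145
v_rel×d = (-12)·(-14) − (1)·(-22) = 190
since m = R²·145 − 190²:  R² = (36100 + -24355) / 145 = 81
R = √81 = 9  ⇒  r_B = 9 − 2 = 7

rB=7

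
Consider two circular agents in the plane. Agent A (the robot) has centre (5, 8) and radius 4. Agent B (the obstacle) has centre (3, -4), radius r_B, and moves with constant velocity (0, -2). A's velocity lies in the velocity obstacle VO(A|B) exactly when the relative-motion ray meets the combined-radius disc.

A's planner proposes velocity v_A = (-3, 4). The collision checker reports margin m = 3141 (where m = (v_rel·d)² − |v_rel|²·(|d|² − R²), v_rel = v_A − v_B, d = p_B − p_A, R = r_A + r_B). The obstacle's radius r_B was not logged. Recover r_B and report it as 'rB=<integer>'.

m = 3141
d = (-2, -12);  v_rel = (-3, 6),  |v_rel|² = 45
v_rel×d = (-3)·(-12) − (6)·(-2) = 48
since m = R²·45 − 48²:  R² = (2304 + 3141) / 45 = 121
R = √121 = 11  ⇒  r_B = 11 − 4 = 7

rB=7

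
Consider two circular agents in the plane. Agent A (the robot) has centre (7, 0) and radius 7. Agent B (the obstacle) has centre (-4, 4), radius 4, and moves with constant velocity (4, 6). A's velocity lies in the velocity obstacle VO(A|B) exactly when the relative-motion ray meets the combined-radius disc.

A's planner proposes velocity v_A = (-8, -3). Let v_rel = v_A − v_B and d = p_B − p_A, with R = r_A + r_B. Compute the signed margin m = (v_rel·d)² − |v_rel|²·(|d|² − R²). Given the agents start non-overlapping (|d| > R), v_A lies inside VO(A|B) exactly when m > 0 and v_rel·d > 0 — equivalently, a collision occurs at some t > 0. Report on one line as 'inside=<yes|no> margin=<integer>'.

d = (-11, 4),  |d|² = 137;  R = 7+4 = 11,  c = 137−11² = 16
v_rel = (-12, -9),  |v_rel|² = 225;  v_rel·d = (-12)·(-11) + (-9)·(4) = 96
225·t² − 192·t + 16 = 0  ⇒  m = 96² − 225·16 = 5616
m = 5616 > 0,  v_rel·d = 96 > 0  ⇒  inside

inside=yes margin=5616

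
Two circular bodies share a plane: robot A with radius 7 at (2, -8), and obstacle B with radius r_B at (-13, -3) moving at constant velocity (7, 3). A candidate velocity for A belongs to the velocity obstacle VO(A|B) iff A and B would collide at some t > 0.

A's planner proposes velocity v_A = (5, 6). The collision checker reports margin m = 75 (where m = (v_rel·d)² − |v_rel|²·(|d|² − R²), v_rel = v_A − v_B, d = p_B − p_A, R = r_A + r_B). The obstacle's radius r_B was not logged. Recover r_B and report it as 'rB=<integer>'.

m = 75
d = (-15, 5);  v_rel = (-2, 3),  |v_rel|² = 13
v_rel×d = (-2)·(5) − (3)·(-15) = 35
since m = R²·13 − 35²:  R² = (1225 + 75) / 13 = 100
R = √100 = 10  ⇒  r_B = 10 − 7 = 3

rB=3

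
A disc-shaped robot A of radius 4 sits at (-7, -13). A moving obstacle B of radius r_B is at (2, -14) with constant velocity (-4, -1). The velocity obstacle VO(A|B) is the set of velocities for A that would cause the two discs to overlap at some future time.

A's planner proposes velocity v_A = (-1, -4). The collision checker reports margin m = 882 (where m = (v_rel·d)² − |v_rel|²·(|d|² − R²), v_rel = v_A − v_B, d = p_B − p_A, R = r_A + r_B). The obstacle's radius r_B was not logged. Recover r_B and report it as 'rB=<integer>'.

m = 882
d = (9, -1);  v_rel = (3, -3),  |v_rel|² = 18
v_rel×d = (3)·(-1) − (-3)·(9) = 24
since m = R²·18 − 24²:  R² = (576 + 882) / 18 = 81
R = √81 = 9  ⇒  r_B = 9 − 4 = 5

rB=5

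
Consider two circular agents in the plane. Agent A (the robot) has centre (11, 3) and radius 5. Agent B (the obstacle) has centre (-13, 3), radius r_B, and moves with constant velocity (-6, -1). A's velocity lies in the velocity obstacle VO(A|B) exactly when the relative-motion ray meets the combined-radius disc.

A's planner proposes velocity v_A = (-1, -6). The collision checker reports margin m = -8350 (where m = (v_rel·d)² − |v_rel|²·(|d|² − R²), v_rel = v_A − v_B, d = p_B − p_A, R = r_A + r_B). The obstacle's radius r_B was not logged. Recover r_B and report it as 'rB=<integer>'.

m = -8350
d = (-24, 0);  v_rel = (5, -5),  |v_rel|² = 50
v_rel×d = (5)·(0) − (-5)·(-24) = -120
since m = R²·50 − (-120)²:  R² = (14400 + -8350) / 50 = 121
R = √121 = 11  ⇒  r_B = 11 − 5 = 6

rB=6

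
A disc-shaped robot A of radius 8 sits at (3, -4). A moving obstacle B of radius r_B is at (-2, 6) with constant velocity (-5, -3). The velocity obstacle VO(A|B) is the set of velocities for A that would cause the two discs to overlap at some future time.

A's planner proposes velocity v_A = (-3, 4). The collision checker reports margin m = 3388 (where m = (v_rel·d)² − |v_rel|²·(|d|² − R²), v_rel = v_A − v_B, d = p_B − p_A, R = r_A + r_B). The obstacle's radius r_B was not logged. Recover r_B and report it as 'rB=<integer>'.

m = 3388
d = (-5, 10);  v_rel = (2, 7),  |v_rel|² = 53
v_rel×d = (2)·(10) − (7)·(-5) = 55
since m = R²·53 − 55²:  R² = (3025 + 3388) / 53 = 121
R = √121 = 11  ⇒  r_B = 11 − 8 = 3

rB=3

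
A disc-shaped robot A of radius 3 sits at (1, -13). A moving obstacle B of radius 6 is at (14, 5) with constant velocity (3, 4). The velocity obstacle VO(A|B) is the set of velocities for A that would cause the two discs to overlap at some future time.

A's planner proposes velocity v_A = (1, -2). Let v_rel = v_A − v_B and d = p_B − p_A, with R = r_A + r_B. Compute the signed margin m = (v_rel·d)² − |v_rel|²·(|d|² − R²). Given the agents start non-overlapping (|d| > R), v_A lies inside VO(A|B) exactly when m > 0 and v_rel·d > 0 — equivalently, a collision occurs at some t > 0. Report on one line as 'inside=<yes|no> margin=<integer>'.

d = (13, 18),  |d|² = 493;  R = 3+6 = 9,  c = 493−9² = 412
v_rel = (-2, -6),  |v_rel|² = 40;  v_rel·d = (-2)·(13) + (-6)·(18) = -134
40·t² + 268·t + 412 = 0  ⇒  m = (-134)² − 40·412 = 1476
m = 1476 > 0,  v_rel·d = -134 < 0  ⇒  outside

inside=no margin=1476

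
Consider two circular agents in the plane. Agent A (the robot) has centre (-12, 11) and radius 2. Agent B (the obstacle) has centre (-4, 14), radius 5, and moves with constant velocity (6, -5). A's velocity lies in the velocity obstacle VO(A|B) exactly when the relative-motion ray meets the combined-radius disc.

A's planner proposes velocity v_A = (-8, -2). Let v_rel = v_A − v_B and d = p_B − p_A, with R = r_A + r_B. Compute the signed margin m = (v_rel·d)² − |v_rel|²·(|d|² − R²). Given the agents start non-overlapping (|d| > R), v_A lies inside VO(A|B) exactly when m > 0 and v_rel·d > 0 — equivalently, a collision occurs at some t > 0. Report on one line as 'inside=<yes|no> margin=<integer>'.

d = (8, 3),  |d|² = 73;  R = 2+5 = 7,  c = 73−7² = 24
v_rel = (-14, 3),  |v_rel|² = 205;  v_rel·d = (-14)·(8) + (3)·(3) = -103
205·t² + 206·t + 24 = 0  ⇒  m = (-103)² − 205·24 = 5689
m = 5689 > 0,  v_rel·d = -103 < 0  ⇒  outside

inside=no margin=5689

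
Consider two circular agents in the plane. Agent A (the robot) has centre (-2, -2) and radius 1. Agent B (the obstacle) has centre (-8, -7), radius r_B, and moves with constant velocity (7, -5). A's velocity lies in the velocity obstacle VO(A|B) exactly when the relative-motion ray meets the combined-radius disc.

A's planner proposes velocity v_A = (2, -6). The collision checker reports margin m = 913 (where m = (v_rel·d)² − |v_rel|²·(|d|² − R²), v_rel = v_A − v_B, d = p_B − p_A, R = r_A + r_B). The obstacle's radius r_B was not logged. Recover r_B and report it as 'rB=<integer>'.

m = 913
d = (-6, -5);  v_rel = (-5, -1),  |v_rel|² = 26
v_rel×d = (-5)·(-5) − (-1)·(-6) = 19
since m = R²·26 − 19²:  R² = (361 + 913) / 26 = 49
R = √49 = 7  ⇒  r_B = 7 − 1 = 6

rB=6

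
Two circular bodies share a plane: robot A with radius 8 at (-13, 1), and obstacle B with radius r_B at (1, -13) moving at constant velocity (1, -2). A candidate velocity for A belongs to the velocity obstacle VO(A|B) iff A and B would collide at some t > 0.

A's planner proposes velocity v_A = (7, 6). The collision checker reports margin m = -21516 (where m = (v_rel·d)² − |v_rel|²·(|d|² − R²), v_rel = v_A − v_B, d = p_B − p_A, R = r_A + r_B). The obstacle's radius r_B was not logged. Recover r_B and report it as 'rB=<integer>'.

m = -21516
d = (14, -14);  v_rel = (6, 8),  |v_rel|² = 100
v_rel×d = (6)·(-14) − (8)·(14) = -196
since m = R²·100 − (-196)²:  R² = (38416 + -21516) / 100 = 169
R = √169 = 13  ⇒  r_B = 13 − 8 = 5

rB=5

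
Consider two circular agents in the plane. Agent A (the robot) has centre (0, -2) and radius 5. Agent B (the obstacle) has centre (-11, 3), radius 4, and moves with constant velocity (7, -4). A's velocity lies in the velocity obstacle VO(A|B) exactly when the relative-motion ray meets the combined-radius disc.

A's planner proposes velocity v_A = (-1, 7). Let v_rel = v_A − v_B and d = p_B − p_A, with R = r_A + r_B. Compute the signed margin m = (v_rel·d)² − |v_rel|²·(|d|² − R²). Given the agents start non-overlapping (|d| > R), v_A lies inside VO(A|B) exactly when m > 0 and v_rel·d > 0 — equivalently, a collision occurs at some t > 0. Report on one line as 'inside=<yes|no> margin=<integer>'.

d = (-11, 5),  |d|² = 146;  R = 5+4 = 9,  c = 146−9² = 65
v_rel = (-8, 11),  |v_rel|² = 185;  v_rel·d = (-8)·(-11) + (11)·(5) = 143
185·t² − 286·t + 65 = 0  ⇒  m = 143² − 185·65 = 8424
m = 8424 > 0,  v_rel·d = 143 > 0  ⇒  inside

inside=yes margin=8424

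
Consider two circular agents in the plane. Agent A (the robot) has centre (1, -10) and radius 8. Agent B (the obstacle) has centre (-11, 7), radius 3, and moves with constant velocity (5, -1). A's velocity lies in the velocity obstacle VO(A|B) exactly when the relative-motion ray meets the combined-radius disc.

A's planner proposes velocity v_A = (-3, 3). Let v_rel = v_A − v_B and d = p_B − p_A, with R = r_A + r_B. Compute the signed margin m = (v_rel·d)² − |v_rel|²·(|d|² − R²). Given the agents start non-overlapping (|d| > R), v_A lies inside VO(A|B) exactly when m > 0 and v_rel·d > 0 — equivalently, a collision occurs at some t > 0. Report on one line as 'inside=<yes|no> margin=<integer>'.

d = (-12, 17),  |d|² = 433;  R = 8+3 = 11,  c = 433−11² = 312
v_rel = (-8, 4),  |v_rel|² = 80;  v_rel·d = (-8)·(-12) + (4)·(17) = 164
80·t² − 328·t + 312 = 0  ⇒  m = 164² − 80·312 = 1936
m = 1936 > 0,  v_rel·d = 164 > 0  ⇒  inside

inside=yes margin=1936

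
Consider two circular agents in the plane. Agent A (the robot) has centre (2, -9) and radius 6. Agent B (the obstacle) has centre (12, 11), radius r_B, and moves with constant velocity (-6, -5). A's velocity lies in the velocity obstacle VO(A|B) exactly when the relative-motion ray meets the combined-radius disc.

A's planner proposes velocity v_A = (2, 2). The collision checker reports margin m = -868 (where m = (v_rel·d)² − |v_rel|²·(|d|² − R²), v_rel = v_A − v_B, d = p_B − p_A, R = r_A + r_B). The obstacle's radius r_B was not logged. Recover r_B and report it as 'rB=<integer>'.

m = -868
d = (10, 20);  v_rel = (8, 7),  |v_rel|² = 113
v_rel×d = (8)·(20) − (7)·(10) = 90
since m = R²·113 − 90²:  R² = (8100 + -868) / 113 = 64
R = √64 = 8  ⇒  r_B = 8 − 6 = 2

rB=2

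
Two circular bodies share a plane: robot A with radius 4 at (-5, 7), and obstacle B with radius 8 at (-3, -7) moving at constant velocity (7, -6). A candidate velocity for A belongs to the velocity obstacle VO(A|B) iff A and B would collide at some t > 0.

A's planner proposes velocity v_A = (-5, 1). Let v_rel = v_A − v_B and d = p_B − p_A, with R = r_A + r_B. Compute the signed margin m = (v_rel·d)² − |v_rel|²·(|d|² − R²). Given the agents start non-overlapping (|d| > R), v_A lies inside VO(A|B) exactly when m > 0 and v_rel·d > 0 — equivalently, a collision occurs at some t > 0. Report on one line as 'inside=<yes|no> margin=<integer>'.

d = (2, -14),  |d|² = 200;  R = 4+8 = 12,  c = 200−12² = 56
v_rel = (-12, 7),  |v_rel|² = 193;  v_rel·d = (-12)·(2) + (7)·(-14) = -122
193·t² + 244·t + 56 = 0  ⇒  m = (-122)² − 193·56 = 4076
m = 4076 > 0,  v_rel·d = -122 < 0  ⇒  outside

inside=no margin=4076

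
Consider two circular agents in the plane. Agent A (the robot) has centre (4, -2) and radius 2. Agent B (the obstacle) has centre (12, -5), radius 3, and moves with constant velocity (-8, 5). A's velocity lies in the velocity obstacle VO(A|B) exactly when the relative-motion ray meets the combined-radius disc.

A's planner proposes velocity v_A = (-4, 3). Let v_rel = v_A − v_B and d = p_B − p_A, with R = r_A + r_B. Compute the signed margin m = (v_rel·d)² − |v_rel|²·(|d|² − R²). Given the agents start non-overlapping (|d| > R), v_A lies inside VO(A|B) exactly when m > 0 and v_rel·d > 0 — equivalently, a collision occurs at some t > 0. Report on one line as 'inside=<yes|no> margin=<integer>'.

d = (8, -3),  |d|² = 73;  R = 2+3 = 5,  c = 73−5² = 48
v_rel = (4, -2),  |v_rel|² = 20;  v_rel·d = (4)·(8) + (-2)·(-3) = 38
20·t² − 76·t + 48 = 0  ⇒  m = 38² − 20·48 = 484
m = 484 > 0,  v_rel·d = 38 > 0  ⇒  inside

inside=yes margin=484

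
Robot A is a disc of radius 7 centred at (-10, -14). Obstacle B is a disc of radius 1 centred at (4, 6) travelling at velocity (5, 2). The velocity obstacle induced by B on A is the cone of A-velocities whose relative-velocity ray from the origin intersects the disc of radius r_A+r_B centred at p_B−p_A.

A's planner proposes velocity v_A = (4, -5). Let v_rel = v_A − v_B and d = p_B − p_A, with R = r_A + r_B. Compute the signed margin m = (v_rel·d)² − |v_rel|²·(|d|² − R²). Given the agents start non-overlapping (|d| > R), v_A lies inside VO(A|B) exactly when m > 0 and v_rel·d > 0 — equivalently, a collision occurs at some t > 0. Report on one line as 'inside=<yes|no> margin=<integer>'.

d = (14, 20),  |d|² = 596;  R = 7+1 = 8,  c = 596−8² = 532
v_rel = (-1, -7),  |v_rel|² = 50;  v_rel·d = (-1)·(14) + (-7)·(20) = -154
50·t² + 308·t + 532 = 0  ⇒  m = (-154)² − 50·532 = -2884
m = -2884 < 0,  v_rel·d = -154 < 0  ⇒  outside

inside=no margin=-2884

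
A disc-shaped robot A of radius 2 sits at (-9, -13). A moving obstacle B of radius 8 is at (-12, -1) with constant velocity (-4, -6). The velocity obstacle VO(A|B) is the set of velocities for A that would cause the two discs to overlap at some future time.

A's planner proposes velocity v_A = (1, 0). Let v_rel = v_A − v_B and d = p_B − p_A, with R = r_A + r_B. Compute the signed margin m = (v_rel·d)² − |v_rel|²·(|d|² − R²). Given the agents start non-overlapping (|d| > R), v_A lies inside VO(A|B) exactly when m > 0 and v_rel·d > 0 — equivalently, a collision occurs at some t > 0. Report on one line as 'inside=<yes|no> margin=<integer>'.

d = (-3, 12),  |d|² = 153;  R = 2+8 = 10,  c = 153−10² = 53
v_rel = (5, 6),  |v_rel|² = 61;  v_rel·d = (5)·(-3) + (6)·(12) = 57
61·t² − 114·t + 53 = 0  ⇒  m = 57² − 61·53 = 16
m = 16 > 0,  v_rel·d = 57 > 0  ⇒  inside

inside=yes margin=16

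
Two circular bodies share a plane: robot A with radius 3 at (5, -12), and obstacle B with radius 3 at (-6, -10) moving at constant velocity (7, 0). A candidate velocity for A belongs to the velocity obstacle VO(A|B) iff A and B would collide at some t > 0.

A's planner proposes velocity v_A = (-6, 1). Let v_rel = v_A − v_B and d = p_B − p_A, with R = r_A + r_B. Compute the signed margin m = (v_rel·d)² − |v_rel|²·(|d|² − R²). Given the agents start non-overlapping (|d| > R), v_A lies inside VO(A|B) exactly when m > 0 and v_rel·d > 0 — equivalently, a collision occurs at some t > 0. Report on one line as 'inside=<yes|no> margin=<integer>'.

d = (-11, 2),  |d|² = 125;  R = 3+3 = 6,  c = 125−6² = 89
v_rel = (-13, 1),  |v_rel|² = 170;  v_rel·d = (-13)·(-11) + (1)·(2) = 145
170·t² − 290·t + 89 = 0  ⇒  m = 145² − 170·89 = 5895
m = 5895 > 0,  v_rel·d = 145 > 0  ⇒  inside

inside=yes margin=5895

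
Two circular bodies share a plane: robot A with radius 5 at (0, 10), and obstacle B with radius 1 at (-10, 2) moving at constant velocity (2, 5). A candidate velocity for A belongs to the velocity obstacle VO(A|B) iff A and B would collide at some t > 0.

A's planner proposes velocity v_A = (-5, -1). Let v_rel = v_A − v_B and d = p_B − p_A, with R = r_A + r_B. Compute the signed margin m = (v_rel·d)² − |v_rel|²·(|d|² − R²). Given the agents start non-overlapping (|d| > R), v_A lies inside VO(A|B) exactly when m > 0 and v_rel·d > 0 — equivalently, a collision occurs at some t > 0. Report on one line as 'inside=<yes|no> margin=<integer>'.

d = (-10, -8),  |d|² = 164;  R = 5+1 = 6,  c = 164−6² = 128
v_rel = (-7, -6),  |v_rel|² = 85;  v_rel·d = (-7)·(-10) + (-6)·(-8) = 118
85·t² − 236·t + 128 = 0  ⇒  m = 118² − 85·128 = 3044
m = 3044 > 0,  v_rel·d = 118 > 0  ⇒  inside

inside=yes margin=3044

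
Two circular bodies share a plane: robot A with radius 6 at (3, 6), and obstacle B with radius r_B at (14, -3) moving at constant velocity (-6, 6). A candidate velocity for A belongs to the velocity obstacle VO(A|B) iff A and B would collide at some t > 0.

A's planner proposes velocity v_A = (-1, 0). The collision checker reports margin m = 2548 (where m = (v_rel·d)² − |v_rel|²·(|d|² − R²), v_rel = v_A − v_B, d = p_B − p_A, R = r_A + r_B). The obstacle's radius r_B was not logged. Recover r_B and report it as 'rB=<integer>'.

m = 2548
d = (11, -9);  v_rel = (5, -6),  |v_rel|² = 61
v_rel×d = (5)·(-9) − (-6)·(11) = 21
since m = R²·61 − 21²:  R² = (441 + 2548) / 61 = 49
R = √49 = 7  ⇒  r_B = 7 − 6 = 1

rB=1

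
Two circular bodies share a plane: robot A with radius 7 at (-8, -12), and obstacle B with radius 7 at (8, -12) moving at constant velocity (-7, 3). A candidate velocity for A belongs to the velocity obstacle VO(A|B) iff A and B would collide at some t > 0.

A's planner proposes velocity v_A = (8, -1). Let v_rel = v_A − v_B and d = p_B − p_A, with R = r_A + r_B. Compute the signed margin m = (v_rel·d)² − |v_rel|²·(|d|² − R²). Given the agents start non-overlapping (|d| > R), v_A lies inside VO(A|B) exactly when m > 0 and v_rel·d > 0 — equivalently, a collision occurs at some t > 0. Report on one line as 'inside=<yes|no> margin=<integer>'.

d = (16, 0),  |d|² = 256;  R = 7+7 = 14,  c = 256−14² = 60
v_rel = (15, -4),  |v_rel|² = 241;  v_rel·d = (15)·(16) + (-4)·(0) = 240
241·t² − 480·t + 60 = 0  ⇒  m = 240² − 241·60 = 43140
m = 43140 > 0,  v_rel·d = 240 > 0  ⇒  inside

inside=yes margin=43140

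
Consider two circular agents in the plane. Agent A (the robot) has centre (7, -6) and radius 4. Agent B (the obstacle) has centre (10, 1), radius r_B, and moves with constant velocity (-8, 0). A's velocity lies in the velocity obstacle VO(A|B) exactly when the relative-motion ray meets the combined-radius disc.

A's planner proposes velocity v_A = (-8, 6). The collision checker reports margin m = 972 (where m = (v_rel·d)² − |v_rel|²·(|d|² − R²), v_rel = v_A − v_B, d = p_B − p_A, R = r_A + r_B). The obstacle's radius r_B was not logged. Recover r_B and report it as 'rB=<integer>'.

m = 972
d = (3, 7);  v_rel = (0, 6),  |v_rel|² = 36
v_rel×d = (0)·(7) − (6)·(3) = -18
since m = R²·36 − (-18)²:  R² = (324 + 972) / 36 = 36
R = √36 = 6  ⇒  r_B = 6 − 4 = 2

rB=2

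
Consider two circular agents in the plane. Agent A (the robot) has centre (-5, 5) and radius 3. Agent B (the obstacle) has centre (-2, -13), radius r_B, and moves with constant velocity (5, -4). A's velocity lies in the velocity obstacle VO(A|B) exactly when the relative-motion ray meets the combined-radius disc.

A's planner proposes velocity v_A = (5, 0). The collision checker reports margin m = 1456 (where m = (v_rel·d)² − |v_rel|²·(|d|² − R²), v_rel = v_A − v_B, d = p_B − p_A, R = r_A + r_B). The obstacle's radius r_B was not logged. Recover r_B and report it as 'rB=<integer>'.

m = 1456
d = (3, -18);  v_rel = (0, 4),  |v_rel|² = 16
v_rel×d = (0)·(-18) − (4)·(3) = -12
since m = R²·16 − (-12)²:  R² = (144 + 1456) / 16 = 100
R = √100 = 10  ⇒  r_B = 10 − 3 = 7

rB=7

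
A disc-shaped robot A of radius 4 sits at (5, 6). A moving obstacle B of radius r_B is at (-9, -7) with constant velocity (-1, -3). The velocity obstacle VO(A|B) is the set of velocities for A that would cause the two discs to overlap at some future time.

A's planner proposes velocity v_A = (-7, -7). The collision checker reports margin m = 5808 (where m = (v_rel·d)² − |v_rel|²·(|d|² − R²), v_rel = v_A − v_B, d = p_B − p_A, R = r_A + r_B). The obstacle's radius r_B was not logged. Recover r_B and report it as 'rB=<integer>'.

m = 5808
d = (-14, -13);  v_rel = (-6, -4),  |v_rel|² = 52
v_rel×d = (-6)·(-13) − (-4)·(-14) = 22
since m = R²·52 − 22²:  R² = (484 + 5808) / 52 = 121
R = √121 = 11  ⇒  r_B = 11 − 4 = 7

rB=7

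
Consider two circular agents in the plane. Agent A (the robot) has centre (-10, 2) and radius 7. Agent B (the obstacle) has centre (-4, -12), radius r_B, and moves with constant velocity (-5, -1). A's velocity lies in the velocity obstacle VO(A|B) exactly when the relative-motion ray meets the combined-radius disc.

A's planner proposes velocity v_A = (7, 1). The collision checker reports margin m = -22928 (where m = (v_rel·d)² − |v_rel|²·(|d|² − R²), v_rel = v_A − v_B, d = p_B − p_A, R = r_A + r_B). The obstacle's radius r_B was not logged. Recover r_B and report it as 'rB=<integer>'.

m = -22928
d = (6, -14);  v_rel = (12, 2),  |v_rel|² = 148
v_rel×d = (12)·(-14) − (2)·(6) = -180
since m = R²·148 − (-180)²:  R² = (32400 + -22928) / 148 = 64
R = √64 = 8  ⇒  r_B = 8 − 7 = 1

rB=1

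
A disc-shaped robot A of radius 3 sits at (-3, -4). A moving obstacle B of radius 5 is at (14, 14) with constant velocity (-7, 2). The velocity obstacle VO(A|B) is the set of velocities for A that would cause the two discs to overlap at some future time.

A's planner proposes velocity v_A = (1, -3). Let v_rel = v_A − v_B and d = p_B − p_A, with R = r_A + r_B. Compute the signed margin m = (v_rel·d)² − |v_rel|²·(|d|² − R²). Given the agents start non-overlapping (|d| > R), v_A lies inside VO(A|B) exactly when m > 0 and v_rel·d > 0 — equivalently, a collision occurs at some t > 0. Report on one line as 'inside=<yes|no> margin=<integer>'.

d = (17, 18),  |d|² = 613;  R = 3+5 = 8,  c = 613−8² = 549
v_rel = (8, -5),  |v_rel|² = 89;  v_rel·d = (8)·(17) + (-5)·(18) = 46
89·t² − 92·t + 549 = 0  ⇒  m = 46² − 89·549 = -46745
m = -46745 < 0,  v_rel·d = 46 > 0  ⇒  outside

inside=no margin=-46745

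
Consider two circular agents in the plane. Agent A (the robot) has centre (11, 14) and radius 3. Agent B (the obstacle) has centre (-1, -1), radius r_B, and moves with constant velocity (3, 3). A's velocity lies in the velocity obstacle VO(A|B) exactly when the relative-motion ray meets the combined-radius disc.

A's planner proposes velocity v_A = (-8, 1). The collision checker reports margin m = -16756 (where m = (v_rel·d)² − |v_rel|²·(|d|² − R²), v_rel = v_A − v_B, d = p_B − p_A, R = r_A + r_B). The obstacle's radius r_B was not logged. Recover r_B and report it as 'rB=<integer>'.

m = -16756
d = (-12, -15);  v_rel = (-11, -2),  |v_rel|² = 125
v_rel×d = (-11)·(-15) − (-2)·(-12) = 141
since m = R²·125 − 141²:  R² = (19881 + -16756) / 125 = 25
R = √25 = 5  ⇒  r_B = 5 − 3 = 2

rB=2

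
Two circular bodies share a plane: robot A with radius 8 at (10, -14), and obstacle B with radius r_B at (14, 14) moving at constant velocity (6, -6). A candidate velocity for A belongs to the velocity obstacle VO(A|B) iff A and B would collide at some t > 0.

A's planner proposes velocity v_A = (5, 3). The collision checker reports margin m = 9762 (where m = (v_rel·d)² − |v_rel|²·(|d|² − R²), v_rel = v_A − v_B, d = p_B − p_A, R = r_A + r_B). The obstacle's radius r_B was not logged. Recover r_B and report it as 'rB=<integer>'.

m = 9762
d = (4, 28);  v_rel = (-1, 9),  |v_rel|² = 82
v_rel×d = (-1)·(28) − (9)·(4) = -64
since m = R²·82 − (-64)²:  R² = (4096 + 9762) / 82 = 169
R = √169 = 13  ⇒  r_B = 13 − 8 = 5

rB=5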